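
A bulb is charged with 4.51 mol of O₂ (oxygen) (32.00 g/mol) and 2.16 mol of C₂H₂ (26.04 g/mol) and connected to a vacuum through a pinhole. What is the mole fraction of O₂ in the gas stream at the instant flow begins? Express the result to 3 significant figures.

Rate_i ∝ x_i/√M_i (Graham's law weighted by mole fraction), so the effusate composition follows n_i/√M_i.
x_O₂(eff) = (n_O₂/√M_O₂) / (n_O₂/√M_O₂ + n_C₂H₂/√M_C₂H₂)
= (4.51/√32.00) / (4.51/√32.00 + 2.16/√26.04) = 0.7973/(0.7973 + 0.4233) = 0.653.

0.653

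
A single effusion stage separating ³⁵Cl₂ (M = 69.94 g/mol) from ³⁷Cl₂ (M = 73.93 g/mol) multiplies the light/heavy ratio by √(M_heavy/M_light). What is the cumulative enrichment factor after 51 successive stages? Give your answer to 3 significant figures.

Overall factor = α^51 with α = √(73.93/69.94), i.e. (73.93/69.94)^(51/2).
= 1.05705^(51/2) = 4.12.

4.12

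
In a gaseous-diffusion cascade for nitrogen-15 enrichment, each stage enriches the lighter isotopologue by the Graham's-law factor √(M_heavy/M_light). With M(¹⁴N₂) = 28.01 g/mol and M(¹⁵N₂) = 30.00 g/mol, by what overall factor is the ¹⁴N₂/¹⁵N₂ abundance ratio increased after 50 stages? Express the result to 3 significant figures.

Overall factor = α^50 with α = √(30.00/28.01), i.e. (30.00/28.01)^(50/2).
= 1.07105^25 = 5.56.

5.56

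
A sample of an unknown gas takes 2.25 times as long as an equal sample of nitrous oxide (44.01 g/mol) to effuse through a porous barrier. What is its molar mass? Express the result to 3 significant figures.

From Graham's law, t_X/t_N₂O = √(M_X/M_N₂O).
2.25 = √(M_X/44.01)
M_X = 44.01 × 2.25² = 44.01 × 5.062 = 223 g/mol

223 g/mol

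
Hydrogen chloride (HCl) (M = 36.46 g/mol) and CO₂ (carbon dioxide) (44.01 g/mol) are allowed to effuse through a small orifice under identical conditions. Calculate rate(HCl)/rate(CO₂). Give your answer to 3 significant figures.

1.10

Graham's law gives rate_HCl/rate_CO₂ = √(M_CO₂/M_HCl) = √(44.01/36.46) = √1.207 = 1.10.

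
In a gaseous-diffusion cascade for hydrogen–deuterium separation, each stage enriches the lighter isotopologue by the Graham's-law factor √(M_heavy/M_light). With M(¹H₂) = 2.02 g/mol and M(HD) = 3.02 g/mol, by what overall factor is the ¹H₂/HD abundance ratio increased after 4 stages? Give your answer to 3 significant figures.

2.24

Overall factor = α^4 with α = √(3.02/2.02), i.e. (3.02/2.02)^(4/2).
= 1.49505^2 = 2.24.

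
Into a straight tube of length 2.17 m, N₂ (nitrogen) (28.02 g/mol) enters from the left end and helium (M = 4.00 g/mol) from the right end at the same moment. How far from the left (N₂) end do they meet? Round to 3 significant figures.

0.595 m

In equal time, each gas travels a distance ∝ its rate ∝ 1/√M, so d_N₂/d_He = √(M_He/M_N₂) = √(4.00/28.02) = 0.3778.
With d_N₂ + d_He = 2.17 m, d_He = 2.17/(1 + 0.3778) = 1.575 m.
d_N₂ = 2.17 − 1.575 = 0.595 m.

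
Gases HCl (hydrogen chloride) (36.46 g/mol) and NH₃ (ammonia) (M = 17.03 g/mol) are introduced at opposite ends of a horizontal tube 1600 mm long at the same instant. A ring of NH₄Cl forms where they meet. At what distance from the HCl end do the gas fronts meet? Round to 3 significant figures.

650 mm

In equal time, each gas travels a distance ∝ its rate ∝ 1/√M, so d_HCl/d_NH₃ = √(M_NH₃/M_HCl) = √(17.03/36.46) = 0.6834.
With d_HCl + d_NH₃ = 1600 mm, d_NH₃ = 1600/(1 + 0.6834) = 950.4 mm.
d_HCl = 1600 − 950.4 = 650 mm.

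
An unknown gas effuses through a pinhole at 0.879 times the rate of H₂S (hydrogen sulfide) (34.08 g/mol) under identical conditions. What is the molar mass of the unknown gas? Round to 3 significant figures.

Since effusion rate ∝ 1/√M, rate_X/rate_H₂S = √(M_H₂S/M_X).
0.879 = √(34.08/M_X)
M_X = 34.08 / 0.879² = 34.08 / 0.7726 = 44.1 g/mol

44.1 g/mol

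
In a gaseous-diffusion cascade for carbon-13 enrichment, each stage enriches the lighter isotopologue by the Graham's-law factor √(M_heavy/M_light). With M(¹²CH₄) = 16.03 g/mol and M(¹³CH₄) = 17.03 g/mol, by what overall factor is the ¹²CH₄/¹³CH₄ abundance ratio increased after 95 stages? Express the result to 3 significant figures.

17.7

Overall factor = α^95 with α = √(17.03/16.03), i.e. (17.03/16.03)^(95/2).
= 1.06238^(95/2) = 17.7.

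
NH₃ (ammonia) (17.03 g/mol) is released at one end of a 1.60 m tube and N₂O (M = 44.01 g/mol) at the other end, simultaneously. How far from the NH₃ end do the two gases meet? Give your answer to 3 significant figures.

0.986 m

Graham's law gives d_NH₃/d_N₂O = rate_NH₃/rate_N₂O = √(M_N₂O/M_NH₃) = √(44.01/17.03) = 1.608.
With d_NH₃ + d_N₂O = 1.60 m, d_N₂O = 1.60/(1 + 1.608) = 0.6136 m.
d_NH₃ = 1.60 − 0.6136 = 0.986 m.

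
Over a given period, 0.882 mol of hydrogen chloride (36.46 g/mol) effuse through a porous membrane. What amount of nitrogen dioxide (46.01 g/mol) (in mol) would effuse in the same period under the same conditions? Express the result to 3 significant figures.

0.785 mol

Since effusion rate ∝ 1/√M, rate_NO₂/rate_HCl = √(M_HCl/M_NO₂) = √(36.46/46.01) = √0.7924 = 0.8902.
So the amount for NO₂ is 0.882 × 0.8902 = 0.785 mol.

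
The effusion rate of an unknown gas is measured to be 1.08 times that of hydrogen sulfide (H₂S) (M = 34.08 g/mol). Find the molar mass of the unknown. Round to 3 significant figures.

29.2 g/mol

By Graham's law, rate_X/rate_H₂S = √(M_H₂S/M_X).
1.08 = √(34.08/M_X)
M_X = 34.08 / 1.08² = 34.08 / 1.166 = 29.2 g/mol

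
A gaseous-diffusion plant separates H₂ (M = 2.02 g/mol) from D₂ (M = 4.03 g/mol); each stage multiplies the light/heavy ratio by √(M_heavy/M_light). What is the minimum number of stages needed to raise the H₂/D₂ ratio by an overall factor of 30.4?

Single-stage factor α = √(4.03/2.02), so ln α = ½ ln(1.99505) = 0.3453.
Need α^N ≥ 30.4 ⇒ N ≥ ln(30.4) / ln α = 3.414 / 0.3453 = 9.89.
So at least 10 stages are needed.

10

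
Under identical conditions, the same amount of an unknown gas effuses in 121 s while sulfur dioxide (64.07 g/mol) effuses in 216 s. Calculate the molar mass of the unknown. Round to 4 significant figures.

Graham's law gives t_X/t_SO₂ = √(M_X/M_SO₂).
121/216 = 0.5602 = √(M_X/64.07)
M_X = 64.07 × 0.5602² = 64.07 × 0.3138 = 20.11 g/mol

20.11 g/mol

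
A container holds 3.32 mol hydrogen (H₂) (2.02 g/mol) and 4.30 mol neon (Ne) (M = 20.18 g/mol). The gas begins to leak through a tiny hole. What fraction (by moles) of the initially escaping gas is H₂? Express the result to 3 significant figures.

Each component's effusion rate ∝ (its partial pressure)·(1/√M) ∝ n_i/√M_i.
Mole fraction of H₂ in the effusate = (n_H₂/√M_H₂) / (n_H₂/√M_H₂ + n_Ne/√M_Ne)
= (3.32/√2.02) / (3.32/√2.02 + 4.30/√20.18) = 2.336/(2.336 + 0.9572) = 0.709.

0.709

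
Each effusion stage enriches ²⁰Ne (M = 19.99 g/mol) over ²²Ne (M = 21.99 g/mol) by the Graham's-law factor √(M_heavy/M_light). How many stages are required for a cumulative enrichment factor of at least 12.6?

54

Single-stage factor α = √(21.99/19.99), so ln α = ½ ln(1.10005) = 0.04768.
Need α^N ≥ 12.6 ⇒ N ≥ ln(12.6) / ln α = 2.534 / 0.04768 = 53.14.
Rounding up, N = 54 stages.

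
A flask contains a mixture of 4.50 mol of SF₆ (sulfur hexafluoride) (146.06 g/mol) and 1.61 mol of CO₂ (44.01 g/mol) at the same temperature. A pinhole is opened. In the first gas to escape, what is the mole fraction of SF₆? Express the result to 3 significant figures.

Effusion rate of each component ∝ n_i/√M_i (partial pressure × 1/√M).
x_SF₆(eff) = (n_SF₆/√M_SF₆) / (n_SF₆/√M_SF₆ + n_CO₂/√M_CO₂)
= (4.50/√146.06) / (4.50/√146.06 + 1.61/√44.01) = 0.3723/(0.3723 + 0.2427) = 0.605.

0.605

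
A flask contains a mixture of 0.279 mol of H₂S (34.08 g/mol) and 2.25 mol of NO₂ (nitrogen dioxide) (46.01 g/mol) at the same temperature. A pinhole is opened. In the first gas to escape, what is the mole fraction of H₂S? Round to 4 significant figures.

0.1259

Effusion rate of each component ∝ n_i/√M_i (partial pressure × 1/√M).
So x_H₂S in the escaping gas = (n_H₂S/√M_H₂S) / Σ(n_i/√M_i)
= (0.279/√34.08) / (0.279/√34.08 + 2.25/√46.01) = 0.04779/(0.04779 + 0.3317) = 0.1259.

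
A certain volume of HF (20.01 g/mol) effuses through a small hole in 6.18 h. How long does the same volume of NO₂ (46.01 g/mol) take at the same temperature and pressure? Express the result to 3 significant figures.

9.37 h

Graham's law gives t_NO₂/t_HF = √(M_NO₂/M_HF) = √(46.01/20.01) = √2.299 = 1.516.
So the time for NO₂ is 6.18 × 1.516 = 9.37 h.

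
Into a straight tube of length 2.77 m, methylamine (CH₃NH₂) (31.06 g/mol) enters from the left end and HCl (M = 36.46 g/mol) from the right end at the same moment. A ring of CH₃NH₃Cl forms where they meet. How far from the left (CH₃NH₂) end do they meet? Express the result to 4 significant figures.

1.440 m

Distances travelled in equal time are proportional to diffusion rates, so d_CH₃NH₂/d_HCl = √(M_HCl/M_CH₃NH₂) = √(36.46/31.06) = 1.083.
With d_CH₃NH₂ + d_HCl = 2.77 m, d_HCl = 2.77/(1 + 1.083) = 1.330 m.
d_CH₃NH₂ = 2.77 − 1.330 = 1.440 m.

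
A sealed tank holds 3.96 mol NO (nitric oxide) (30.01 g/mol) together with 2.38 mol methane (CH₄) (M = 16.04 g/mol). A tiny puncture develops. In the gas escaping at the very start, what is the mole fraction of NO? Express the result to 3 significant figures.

Rate_i ∝ x_i/√M_i (Graham's law weighted by mole fraction), so the effusate composition follows n_i/√M_i.
So x_NO in the escaping gas = (n_NO/√M_NO) / Σ(n_i/√M_i)
= (3.96/√30.01) / (3.96/√30.01 + 2.38/√16.04) = 0.7229/(0.7229 + 0.5943) = 0.549.

0.549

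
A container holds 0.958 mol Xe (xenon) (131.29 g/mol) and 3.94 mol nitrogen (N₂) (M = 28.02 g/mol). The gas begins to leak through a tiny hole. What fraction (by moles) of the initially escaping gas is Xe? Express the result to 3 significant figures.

0.101

The effusion rate of species i is ∝ p_i/√M_i ∝ n_i/√M_i.
Mole fraction of Xe in the effusate = (n_Xe/√M_Xe) / (n_Xe/√M_Xe + n_N₂/√M_N₂)
= (0.958/√131.29) / (0.958/√131.29 + 3.94/√28.02) = 0.08361/(0.08361 + 0.7443) = 0.101.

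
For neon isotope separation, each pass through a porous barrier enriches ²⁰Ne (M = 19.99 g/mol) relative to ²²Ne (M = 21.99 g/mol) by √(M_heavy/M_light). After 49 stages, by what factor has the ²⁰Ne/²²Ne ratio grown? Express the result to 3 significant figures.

The single-stage factor is √(M_heavy/M_light), so 49 stages give [√(21.99/19.99)]^49 = (21.99/19.99)^(49/2).
= 1.10005^(49/2) = 10.3.

10.3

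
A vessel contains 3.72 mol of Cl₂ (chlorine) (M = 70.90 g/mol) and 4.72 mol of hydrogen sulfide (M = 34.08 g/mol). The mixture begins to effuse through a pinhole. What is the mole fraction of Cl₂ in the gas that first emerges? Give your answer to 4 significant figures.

0.3533

Effusion rate of each component ∝ n_i/√M_i (partial pressure × 1/√M).
So x_Cl₂ in the escaping gas = (n_Cl₂/√M_Cl₂) / Σ(n_i/√M_i)
= (3.72/√70.90) / (3.72/√70.90 + 4.72/√34.08) = 0.4418/(0.4418 + 0.8085) = 0.3533.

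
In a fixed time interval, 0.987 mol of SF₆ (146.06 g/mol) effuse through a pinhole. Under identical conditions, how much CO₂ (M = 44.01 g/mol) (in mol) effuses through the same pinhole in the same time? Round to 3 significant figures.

1.80 mol

Graham's law gives rate_CO₂/rate_SF₆ = √(M_SF₆/M_CO₂) = √(146.06/44.01) = √3.319 = 1.822.
So the amount for CO₂ is 0.987 × 1.822 = 1.80 mol.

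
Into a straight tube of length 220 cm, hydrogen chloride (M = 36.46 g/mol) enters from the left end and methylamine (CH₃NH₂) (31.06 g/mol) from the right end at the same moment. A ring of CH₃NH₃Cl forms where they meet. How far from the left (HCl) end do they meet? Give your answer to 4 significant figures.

105.6 cm

Distances travelled in equal time are proportional to diffusion rates, so d_HCl/d_CH₃NH₂ = √(M_CH₃NH₂/M_HCl) = √(31.06/36.46) = 0.9230.
With d_HCl + d_CH₃NH₂ = 220 cm, d_CH₃NH₂ = 220/(1 + 0.9230) = 114.4 cm.
d_HCl = 220 − 114.4 = 105.6 cm.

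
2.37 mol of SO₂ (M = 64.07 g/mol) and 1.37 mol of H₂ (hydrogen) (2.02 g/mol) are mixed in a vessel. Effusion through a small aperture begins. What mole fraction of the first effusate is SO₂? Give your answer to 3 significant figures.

Effusion rate of each component ∝ n_i/√M_i (partial pressure × 1/√M).
So x_SO₂ in the escaping gas = (n_SO₂/√M_SO₂) / Σ(n_i/√M_i)
= (2.37/√64.07) / (2.37/√64.07 + 1.37/√2.02) = 0.2961/(0.2961 + 0.9639) = 0.235.

0.235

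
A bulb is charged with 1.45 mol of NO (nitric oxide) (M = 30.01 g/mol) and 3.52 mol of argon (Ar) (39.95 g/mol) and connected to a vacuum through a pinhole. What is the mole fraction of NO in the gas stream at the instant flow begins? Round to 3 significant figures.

Each component's effusion rate ∝ (its partial pressure)·(1/√M) ∝ n_i/√M_i.
So x_NO in the escaping gas = (n_NO/√M_NO) / Σ(n_i/√M_i)
= (1.45/√30.01) / (1.45/√30.01 + 3.52/√39.95) = 0.2647/(0.2647 + 0.5569) = 0.322.

0.322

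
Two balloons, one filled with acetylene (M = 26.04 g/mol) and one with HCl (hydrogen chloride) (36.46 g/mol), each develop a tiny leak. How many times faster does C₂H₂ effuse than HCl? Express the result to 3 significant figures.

1.18

By Graham's law, rate_C₂H₂/rate_HCl = √(M_HCl/M_C₂H₂) = √(36.46/26.04) = √1.400 = 1.18.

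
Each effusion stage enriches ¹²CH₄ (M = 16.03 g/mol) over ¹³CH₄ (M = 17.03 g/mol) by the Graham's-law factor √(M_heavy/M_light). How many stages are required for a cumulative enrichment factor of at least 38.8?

121

With α = √(17.03/16.03) per stage, ln α = ½ ln(1.06238) = 0.03026.
Need α^N ≥ 38.8 ⇒ N ≥ ln(38.8) / ln α = 3.658 / 0.03026 = 120.91.
Rounding up, N = 121 stages.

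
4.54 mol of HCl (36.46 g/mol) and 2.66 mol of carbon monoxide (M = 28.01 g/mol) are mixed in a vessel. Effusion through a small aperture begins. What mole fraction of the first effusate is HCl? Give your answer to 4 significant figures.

The effusion rate of species i is ∝ p_i/√M_i ∝ n_i/√M_i.
x_HCl(eff) = (n_HCl/√M_HCl) / (n_HCl/√M_HCl + n_CO/√M_CO)
= (4.54/√36.46) / (4.54/√36.46 + 2.66/√28.01) = 0.7519/(0.7519 + 0.5026) = 0.5994.

0.5994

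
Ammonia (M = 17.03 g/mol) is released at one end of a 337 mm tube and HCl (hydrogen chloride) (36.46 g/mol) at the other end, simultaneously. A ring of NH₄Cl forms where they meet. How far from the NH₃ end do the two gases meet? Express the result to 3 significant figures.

The fronts meet when d_NH₃ + d_HCl = L with d_NH₃/d_HCl = √(M_HCl/M_NH₃) (Graham's law). Here √(M_HCl/M_NH₃) = √(36.46/17.03) = 1.463.
With d_NH₃ + d_HCl = 337 mm, d_HCl = 337/(1 + 1.463) = 136.8 mm.
d_NH₃ = 337 − 136.8 = 200 mm.

200 mm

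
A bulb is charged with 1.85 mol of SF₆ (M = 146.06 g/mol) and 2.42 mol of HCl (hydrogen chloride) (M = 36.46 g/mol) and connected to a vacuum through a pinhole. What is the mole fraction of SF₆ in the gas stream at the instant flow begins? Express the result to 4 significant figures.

0.2764

Rate_i ∝ x_i/√M_i (Graham's law weighted by mole fraction), so the effusate composition follows n_i/√M_i.
So x_SF₆ in the escaping gas = (n_SF₆/√M_SF₆) / Σ(n_i/√M_i)
= (1.85/√146.06) / (1.85/√146.06 + 2.42/√36.46) = 0.1531/(0.1531 + 0.4008) = 0.2764.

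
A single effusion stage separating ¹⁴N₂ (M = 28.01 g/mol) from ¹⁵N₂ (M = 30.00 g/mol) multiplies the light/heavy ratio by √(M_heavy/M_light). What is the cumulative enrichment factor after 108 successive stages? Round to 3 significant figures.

40.7

Each stage multiplies the ratio by α = √(30.00/28.01), so after 108 stages the overall factor is α^108 = (30.00/28.01)^(108/2).
= 1.07105^54 = 40.7.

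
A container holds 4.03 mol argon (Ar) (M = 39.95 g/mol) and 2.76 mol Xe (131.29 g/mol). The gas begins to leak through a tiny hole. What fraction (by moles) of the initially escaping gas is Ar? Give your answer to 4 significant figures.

The effusion rate of species i is ∝ p_i/√M_i ∝ n_i/√M_i.
Mole fraction of Ar in the effusate = (n_Ar/√M_Ar) / (n_Ar/√M_Ar + n_Xe/√M_Xe)
= (4.03/√39.95) / (4.03/√39.95 + 2.76/√131.29) = 0.6376/(0.6376 + 0.2409) = 0.7258.

0.7258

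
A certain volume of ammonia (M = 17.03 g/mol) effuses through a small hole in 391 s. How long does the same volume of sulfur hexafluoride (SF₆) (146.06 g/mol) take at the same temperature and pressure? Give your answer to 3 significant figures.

1150 s

By Graham's law, t_SF₆/t_NH₃ = √(M_SF₆/M_NH₃) = √(146.06/17.03) = √8.577 = 2.929.
So the time for SF₆ is 391 × 2.929 = 1150 s.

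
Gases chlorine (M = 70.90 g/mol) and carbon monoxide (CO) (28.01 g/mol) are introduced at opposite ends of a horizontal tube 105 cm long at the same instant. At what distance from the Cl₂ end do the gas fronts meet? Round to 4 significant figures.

The fronts meet when d_Cl₂ + d_CO = L with d_Cl₂/d_CO = √(M_CO/M_Cl₂) (Graham's law). Here √(M_CO/M_Cl₂) = √(28.01/70.90) = 0.6285.
With d_Cl₂ + d_CO = 105 cm, d_CO = 105/(1 + 0.6285) = 64.47 cm.
d_Cl₂ = 105 − 64.47 = 40.53 cm.

40.53 cm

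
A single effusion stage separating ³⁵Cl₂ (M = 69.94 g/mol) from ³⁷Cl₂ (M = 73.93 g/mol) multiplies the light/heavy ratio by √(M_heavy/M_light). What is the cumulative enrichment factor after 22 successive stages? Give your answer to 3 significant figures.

1.84

Overall factor = α^22 with α = √(73.93/69.94), i.e. (73.93/69.94)^(22/2).
= 1.05705^11 = 1.84.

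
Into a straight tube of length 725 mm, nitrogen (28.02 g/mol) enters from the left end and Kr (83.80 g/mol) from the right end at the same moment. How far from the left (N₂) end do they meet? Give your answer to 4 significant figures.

459.4 mm

In equal time, each gas travels a distance ∝ its rate ∝ 1/√M, so d_N₂/d_Kr = √(M_Kr/M_N₂) = √(83.80/28.02) = 1.729.
With d_N₂ + d_Kr = 725 mm, d_Kr = 725/(1 + 1.729) = 265.6 mm.
d_N₂ = 725 − 265.6 = 459.4 mm.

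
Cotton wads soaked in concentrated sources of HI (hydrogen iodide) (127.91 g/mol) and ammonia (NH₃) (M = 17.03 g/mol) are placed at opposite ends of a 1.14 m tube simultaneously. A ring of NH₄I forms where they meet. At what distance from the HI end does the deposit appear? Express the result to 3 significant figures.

Graham's law gives d_HI/d_NH₃ = rate_HI/rate_NH₃ = √(M_NH₃/M_HI) = √(17.03/127.91) = 0.3649.
With d_HI + d_NH₃ = 1.14 m, d_NH₃ = 1.14/(1 + 0.3649) = 0.8352 m.
d_HI = 1.14 − 0.8352 = 0.305 m.

0.305 m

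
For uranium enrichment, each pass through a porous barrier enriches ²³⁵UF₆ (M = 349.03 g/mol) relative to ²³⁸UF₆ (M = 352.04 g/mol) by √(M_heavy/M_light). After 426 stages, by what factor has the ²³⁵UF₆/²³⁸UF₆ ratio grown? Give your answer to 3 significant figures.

6.23

Overall factor = α^426 with α = √(352.04/349.03), i.e. (352.04/349.03)^(426/2).
= 1.00862^213 = 6.23.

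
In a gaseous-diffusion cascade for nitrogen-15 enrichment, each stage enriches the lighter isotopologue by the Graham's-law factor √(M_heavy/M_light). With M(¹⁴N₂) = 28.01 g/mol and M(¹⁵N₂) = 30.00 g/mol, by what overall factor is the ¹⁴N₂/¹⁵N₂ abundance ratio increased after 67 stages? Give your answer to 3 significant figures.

Overall factor = α^67 with α = √(30.00/28.01), i.e. (30.00/28.01)^(67/2).
= 1.07105^(67/2) = 9.97.

9.97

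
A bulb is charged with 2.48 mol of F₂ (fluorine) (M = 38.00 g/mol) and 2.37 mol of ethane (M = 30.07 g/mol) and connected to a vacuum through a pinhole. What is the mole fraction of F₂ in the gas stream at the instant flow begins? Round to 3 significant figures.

0.482

The effusion rate of species i is ∝ p_i/√M_i ∝ n_i/√M_i.
Mole fraction of F₂ in the effusate = (n_F₂/√M_F₂) / (n_F₂/√M_F₂ + n_C₂H₆/√M_C₂H₆)
= (2.48/√38.00) / (2.48/√38.00 + 2.37/√30.07) = 0.4023/(0.4023 + 0.4322) = 0.482.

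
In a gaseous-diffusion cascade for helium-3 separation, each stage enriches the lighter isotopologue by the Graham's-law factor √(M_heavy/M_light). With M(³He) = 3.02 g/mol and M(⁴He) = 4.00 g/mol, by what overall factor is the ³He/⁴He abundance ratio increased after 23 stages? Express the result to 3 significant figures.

25.3

Overall factor = α^23 with α = √(4.00/3.02), i.e. (4.00/3.02)^(23/2).
= 1.32450^(23/2) = 25.3.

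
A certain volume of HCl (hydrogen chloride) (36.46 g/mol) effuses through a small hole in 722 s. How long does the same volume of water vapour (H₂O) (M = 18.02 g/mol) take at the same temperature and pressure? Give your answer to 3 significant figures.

508 s

Graham's law gives t_H₂O/t_HCl = √(M_H₂O/M_HCl) = √(18.02/36.46) = √0.4942 = 0.7030.
So the time for H₂O is 722 × 0.7030 = 508 s.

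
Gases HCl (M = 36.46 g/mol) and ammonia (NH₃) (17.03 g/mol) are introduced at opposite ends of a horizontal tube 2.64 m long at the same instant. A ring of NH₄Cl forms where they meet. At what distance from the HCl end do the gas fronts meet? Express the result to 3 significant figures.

Distances travelled in equal time are proportional to diffusion rates, so d_HCl/d_NH₃ = √(M_NH₃/M_HCl) = √(17.03/36.46) = 0.6834.
With d_HCl + d_NH₃ = 2.64 m, d_NH₃ = 2.64/(1 + 0.6834) = 1.568 m.
d_HCl = 2.64 − 1.568 = 1.07 m.

1.07 m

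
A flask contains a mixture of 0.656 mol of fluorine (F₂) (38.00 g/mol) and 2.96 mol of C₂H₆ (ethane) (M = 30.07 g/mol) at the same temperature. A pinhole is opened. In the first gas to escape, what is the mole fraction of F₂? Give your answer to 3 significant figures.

0.165

Rate_i ∝ x_i/√M_i (Graham's law weighted by mole fraction), so the effusate composition follows n_i/√M_i.
Mole fraction of F₂ in the effusate = (n_F₂/√M_F₂) / (n_F₂/√M_F₂ + n_C₂H₆/√M_C₂H₆)
= (0.656/√38.00) / (0.656/√38.00 + 2.96/√30.07) = 0.1064/(0.1064 + 0.5398) = 0.165.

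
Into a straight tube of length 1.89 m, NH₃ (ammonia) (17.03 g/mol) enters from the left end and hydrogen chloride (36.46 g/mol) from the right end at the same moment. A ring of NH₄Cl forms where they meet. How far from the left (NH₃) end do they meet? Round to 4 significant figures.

1.123 m

The fronts meet when d_NH₃ + d_HCl = L with d_NH₃/d_HCl = √(M_HCl/M_NH₃) (Graham's law). Here √(M_HCl/M_NH₃) = √(36.46/17.03) = 1.463.
With d_NH₃ + d_HCl = 1.89 m, d_HCl = 1.89/(1 + 1.463) = 0.7673 m.
d_NH₃ = 1.89 − 0.7673 = 1.123 m.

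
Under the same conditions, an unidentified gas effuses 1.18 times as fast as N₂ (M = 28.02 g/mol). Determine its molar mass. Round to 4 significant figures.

By Graham's law, rate_X/rate_N₂ = √(M_N₂/M_X).
1.18 = √(28.02/M_X)
M_X = 28.02 / 1.18² = 28.02 / 1.392 = 20.12 g/mol

20.12 g/mol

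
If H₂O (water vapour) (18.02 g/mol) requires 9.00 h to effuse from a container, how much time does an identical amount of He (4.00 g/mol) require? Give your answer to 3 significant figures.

4.24 h

By Graham's law, t_He/t_H₂O = √(M_He/M_H₂O) = √(4.00/18.02) = √0.2220 = 0.4711.
So the time for He is 9.00 × 0.4711 = 4.24 h.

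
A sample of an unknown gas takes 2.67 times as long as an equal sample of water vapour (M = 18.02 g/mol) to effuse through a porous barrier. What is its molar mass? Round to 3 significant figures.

128 g/mol

Since effusion rate ∝ 1/√M, t_X/t_H₂O = √(M_X/M_H₂O).
2.67 = √(M_X/18.02)
M_X = 18.02 × 2.67² = 18.02 × 7.129 = 128 g/mol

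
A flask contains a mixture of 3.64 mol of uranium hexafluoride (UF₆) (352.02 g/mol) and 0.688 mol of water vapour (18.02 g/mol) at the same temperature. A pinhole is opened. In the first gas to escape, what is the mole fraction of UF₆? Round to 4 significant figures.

The effusion rate of species i is ∝ p_i/√M_i ∝ n_i/√M_i.
x_UF₆(eff) = (n_UF₆/√M_UF₆) / (n_UF₆/√M_UF₆ + n_H₂O/√M_H₂O)
= (3.64/√352.02) / (3.64/√352.02 + 0.688/√18.02) = 0.1940/(0.1940 + 0.1621) = 0.5448.

0.5448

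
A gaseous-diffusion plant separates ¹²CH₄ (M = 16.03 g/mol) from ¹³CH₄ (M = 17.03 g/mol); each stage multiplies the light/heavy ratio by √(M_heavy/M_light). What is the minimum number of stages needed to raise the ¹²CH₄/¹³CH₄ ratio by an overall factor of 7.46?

67

With α = √(17.03/16.03) per stage, ln α = ½ ln(1.06238) = 0.03026.
Need α^N ≥ 7.46 ⇒ N ≥ ln(7.46) / ln α = 2.010 / 0.03026 = 66.42.
Rounding up, N = 67 stages.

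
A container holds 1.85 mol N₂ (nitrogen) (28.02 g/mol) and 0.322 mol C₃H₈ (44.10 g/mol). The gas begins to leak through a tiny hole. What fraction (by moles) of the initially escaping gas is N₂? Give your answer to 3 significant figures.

0.878

The effusion rate of species i is ∝ p_i/√M_i ∝ n_i/√M_i.
x_N₂(eff) = (n_N₂/√M_N₂) / (n_N₂/√M_N₂ + n_C₃H₈/√M_C₃H₈)
= (1.85/√28.02) / (1.85/√28.02 + 0.322/√44.10) = 0.3495/(0.3495 + 0.04849) = 0.878.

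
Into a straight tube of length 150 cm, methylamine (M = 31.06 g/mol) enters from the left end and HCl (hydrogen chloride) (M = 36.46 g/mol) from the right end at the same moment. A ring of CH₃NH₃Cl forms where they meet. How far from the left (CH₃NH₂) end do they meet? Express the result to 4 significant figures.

78.00 cm

The fronts meet when d_CH₃NH₂ + d_HCl = L with d_CH₃NH₂/d_HCl = √(M_HCl/M_CH₃NH₂) (Graham's law). Here √(M_HCl/M_CH₃NH₂) = √(36.46/31.06) = 1.083.
With d_CH₃NH₂ + d_HCl = 150 cm, d_HCl = 150/(1 + 1.083) = 72.00 cm.
d_CH₃NH₂ = 150 − 72.00 = 78.00 cm.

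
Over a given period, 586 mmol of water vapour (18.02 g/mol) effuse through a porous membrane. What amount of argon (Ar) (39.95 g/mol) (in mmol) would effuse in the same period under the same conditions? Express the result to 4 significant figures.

393.6 mmol

Graham's law gives rate_Ar/rate_H₂O = √(M_H₂O/M_Ar) = √(18.02/39.95) = √0.4511 = 0.6716.
So the amount for Ar is 586 × 0.6716 = 393.6 mmol.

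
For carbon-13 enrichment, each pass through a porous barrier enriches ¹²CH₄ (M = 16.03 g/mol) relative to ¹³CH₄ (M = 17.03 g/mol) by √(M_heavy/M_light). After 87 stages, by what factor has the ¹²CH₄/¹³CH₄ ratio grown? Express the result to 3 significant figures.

13.9

After 87 stages the ratio has grown by (√(17.03/16.03))^87 = (17.03/16.03)^(87/2).
= 1.06238^(87/2) = 13.9.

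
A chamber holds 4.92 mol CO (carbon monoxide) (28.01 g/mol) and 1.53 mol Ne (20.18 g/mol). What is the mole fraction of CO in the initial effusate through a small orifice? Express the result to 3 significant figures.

0.732

The effusion rate of species i is ∝ p_i/√M_i ∝ n_i/√M_i.
x_CO(eff) = (n_CO/√M_CO) / (n_CO/√M_CO + n_Ne/√M_Ne)
= (4.92/√28.01) / (4.92/√28.01 + 1.53/√20.18) = 0.9296/(0.9296 + 0.3406) = 0.732.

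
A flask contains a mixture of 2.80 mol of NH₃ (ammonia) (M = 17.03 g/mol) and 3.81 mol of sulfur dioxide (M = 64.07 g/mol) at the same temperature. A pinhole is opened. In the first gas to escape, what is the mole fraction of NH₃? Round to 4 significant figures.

Effusion rate of each component ∝ n_i/√M_i (partial pressure × 1/√M).
So x_NH₃ in the escaping gas = (n_NH₃/√M_NH₃) / Σ(n_i/√M_i)
= (2.80/√17.03) / (2.80/√17.03 + 3.81/√64.07) = 0.6785/(0.6785 + 0.4760) = 0.5877.

0.5877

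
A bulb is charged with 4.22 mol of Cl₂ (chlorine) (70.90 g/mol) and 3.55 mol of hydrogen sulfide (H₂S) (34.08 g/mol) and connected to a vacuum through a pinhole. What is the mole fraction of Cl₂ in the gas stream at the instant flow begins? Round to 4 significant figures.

0.4518

Each component's effusion rate ∝ (its partial pressure)·(1/√M) ∝ n_i/√M_i.
x_Cl₂(eff) = (n_Cl₂/√M_Cl₂) / (n_Cl₂/√M_Cl₂ + n_H₂S/√M_H₂S)
= (4.22/√70.90) / (4.22/√70.90 + 3.55/√34.08) = 0.5012/(0.5012 + 0.6081) = 0.4518.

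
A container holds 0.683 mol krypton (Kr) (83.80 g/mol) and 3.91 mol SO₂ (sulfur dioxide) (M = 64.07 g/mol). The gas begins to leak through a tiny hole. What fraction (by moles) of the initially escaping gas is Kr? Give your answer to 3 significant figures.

0.133

Rate_i ∝ x_i/√M_i (Graham's law weighted by mole fraction), so the effusate composition follows n_i/√M_i.
Mole fraction of Kr in the effusate = (n_Kr/√M_Kr) / (n_Kr/√M_Kr + n_SO₂/√M_SO₂)
= (0.683/√83.80) / (0.683/√83.80 + 3.91/√64.07) = 0.07461/(0.07461 + 0.4885) = 0.133.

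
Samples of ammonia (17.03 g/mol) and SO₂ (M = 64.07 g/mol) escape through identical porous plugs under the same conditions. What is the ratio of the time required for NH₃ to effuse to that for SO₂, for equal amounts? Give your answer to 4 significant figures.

By Graham's law, t_NH₃/t_SO₂ = √(M_NH₃/M_SO₂) = √(17.03/64.07) = √0.2658 = 0.5156.

0.5156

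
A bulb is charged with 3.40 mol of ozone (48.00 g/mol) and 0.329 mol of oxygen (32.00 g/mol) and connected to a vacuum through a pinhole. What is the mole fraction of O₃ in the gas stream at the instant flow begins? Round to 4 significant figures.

0.8940

Each component's effusion rate ∝ (its partial pressure)·(1/√M) ∝ n_i/√M_i.
Mole fraction of O₃ in the effusate = (n_O₃/√M_O₃) / (n_O₃/√M_O₃ + n_O₂/√M_O₂)
= (3.40/√48.00) / (3.40/√48.00 + 0.329/√32.00) = 0.4907/(0.4907 + 0.05816) = 0.8940.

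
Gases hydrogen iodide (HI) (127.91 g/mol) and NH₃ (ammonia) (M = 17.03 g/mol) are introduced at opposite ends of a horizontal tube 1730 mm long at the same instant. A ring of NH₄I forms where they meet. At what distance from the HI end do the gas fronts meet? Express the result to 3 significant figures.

Distances travelled in equal time are proportional to diffusion rates, so d_HI/d_NH₃ = √(M_NH₃/M_HI) = √(17.03/127.91) = 0.3649.
With d_HI + d_NH₃ = 1730 mm, d_NH₃ = 1730/(1 + 0.3649) = 1268 mm.
d_HI = 1730 − 1268 = 462 mm.

462 mm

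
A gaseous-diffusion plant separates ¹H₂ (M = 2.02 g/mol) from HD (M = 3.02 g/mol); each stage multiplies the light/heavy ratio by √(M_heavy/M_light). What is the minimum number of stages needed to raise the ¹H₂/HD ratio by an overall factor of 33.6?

Single-stage factor α = √(3.02/2.02), so ln α = ½ ln(1.49505) = 0.2011.
Need α^N ≥ 33.6 ⇒ N ≥ ln(33.6) / ln α = 3.515 / 0.2011 = 17.48.
Minimum whole number of stages: N = 18.

18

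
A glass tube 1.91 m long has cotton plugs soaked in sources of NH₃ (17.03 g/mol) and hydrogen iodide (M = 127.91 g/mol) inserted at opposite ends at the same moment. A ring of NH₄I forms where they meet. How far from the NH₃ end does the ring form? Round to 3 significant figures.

Distances travelled in equal time are proportional to diffusion rates, so d_NH₃/d_HI = √(M_HI/M_NH₃) = √(127.91/17.03) = 2.741.
With d_NH₃ + d_HI = 1.91 m, d_HI = 1.91/(1 + 2.741) = 0.5106 m.
d_NH₃ = 1.91 − 0.5106 = 1.40 m.

1.40 m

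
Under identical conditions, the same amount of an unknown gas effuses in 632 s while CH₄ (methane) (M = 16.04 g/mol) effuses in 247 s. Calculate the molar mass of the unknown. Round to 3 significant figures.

Using Graham's law: t_X/t_CH₄ = √(M_X/M_CH₄).
632/247 = 2.559 = √(M_X/16.04)
M_X = 16.04 × 2.559² = 16.04 × 6.547 = 105 g/mol

105 g/mol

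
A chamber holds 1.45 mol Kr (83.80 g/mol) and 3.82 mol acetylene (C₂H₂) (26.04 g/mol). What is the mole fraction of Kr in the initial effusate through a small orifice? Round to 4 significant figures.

0.1746

The effusion rate of species i is ∝ p_i/√M_i ∝ n_i/√M_i.
So x_Kr in the escaping gas = (n_Kr/√M_Kr) / Σ(n_i/√M_i)
= (1.45/√83.80) / (1.45/√83.80 + 3.82/√26.04) = 0.1584/(0.1584 + 0.7486) = 0.1746.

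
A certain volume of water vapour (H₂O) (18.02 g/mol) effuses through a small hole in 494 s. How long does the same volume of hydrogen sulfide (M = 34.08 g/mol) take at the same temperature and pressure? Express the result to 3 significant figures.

679 s

From Graham's law, t_H₂S/t_H₂O = √(M_H₂S/M_H₂O) = √(34.08/18.02) = √1.891 = 1.375.
So the time for H₂S is 494 × 1.375 = 679 s.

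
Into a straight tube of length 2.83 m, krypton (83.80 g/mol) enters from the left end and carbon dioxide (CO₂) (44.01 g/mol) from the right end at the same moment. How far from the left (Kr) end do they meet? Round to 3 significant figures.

1.19 m

Distances travelled in equal time are proportional to diffusion rates, so d_Kr/d_CO₂ = √(M_CO₂/M_Kr) = √(44.01/83.80) = 0.7247.
With d_Kr + d_CO₂ = 2.83 m, d_CO₂ = 2.83/(1 + 0.7247) = 1.641 m.
d_Kr = 2.83 − 1.641 = 1.19 m.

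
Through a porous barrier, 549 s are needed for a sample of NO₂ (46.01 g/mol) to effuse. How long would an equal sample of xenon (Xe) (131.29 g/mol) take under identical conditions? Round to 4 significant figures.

Graham's law gives t_Xe/t_NO₂ = √(M_Xe/M_NO₂) = √(131.29/46.01) = √2.854 = 1.689.
So the time for Xe is 549 × 1.689 = 927.4 s.

927.4 s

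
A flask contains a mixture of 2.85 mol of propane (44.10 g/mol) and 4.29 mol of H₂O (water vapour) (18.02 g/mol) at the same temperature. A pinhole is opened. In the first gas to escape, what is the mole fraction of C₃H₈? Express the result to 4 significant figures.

0.2981

The effusion rate of species i is ∝ p_i/√M_i ∝ n_i/√M_i.
Mole fraction of C₃H₈ in the effusate = (n_C₃H₈/√M_C₃H₈) / (n_C₃H₈/√M_C₃H₈ + n_H₂O/√M_H₂O)
= (2.85/√44.10) / (2.85/√44.10 + 4.29/√18.02) = 0.4292/(0.4292 + 1.011) = 0.2981.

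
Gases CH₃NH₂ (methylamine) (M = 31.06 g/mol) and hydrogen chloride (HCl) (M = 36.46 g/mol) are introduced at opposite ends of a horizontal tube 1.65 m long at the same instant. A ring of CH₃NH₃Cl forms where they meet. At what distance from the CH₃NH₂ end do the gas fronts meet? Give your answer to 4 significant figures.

0.8580 m

Distances travelled in equal time are proportional to diffusion rates, so d_CH₃NH₂/d_HCl = √(M_HCl/M_CH₃NH₂) = √(36.46/31.06) = 1.083.
With d_CH₃NH₂ + d_HCl = 1.65 m, d_HCl = 1.65/(1 + 1.083) = 0.7920 m.
d_CH₃NH₂ = 1.65 − 0.7920 = 0.8580 m.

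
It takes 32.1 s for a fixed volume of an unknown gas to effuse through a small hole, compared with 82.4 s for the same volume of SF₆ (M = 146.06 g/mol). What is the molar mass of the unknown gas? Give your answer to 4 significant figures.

Using Graham's law: t_X/t_SF₆ = √(M_X/M_SF₆).
32.1/82.4 = 0.3896 = √(M_X/146.06)
M_X = 146.06 × 0.3896² = 146.06 × 0.1518 = 22.17 g/mol

22.17 g/mol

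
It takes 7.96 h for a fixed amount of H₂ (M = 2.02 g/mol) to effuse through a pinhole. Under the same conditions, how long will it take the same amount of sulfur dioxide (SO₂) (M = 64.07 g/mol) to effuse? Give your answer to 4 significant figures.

By Graham's law, t_SO₂/t_H₂ = √(M_SO₂/M_H₂) = √(64.07/2.02) = √31.72 = 5.632.
So the time for SO₂ is 7.96 × 5.632 = 44.83 h.

44.83 h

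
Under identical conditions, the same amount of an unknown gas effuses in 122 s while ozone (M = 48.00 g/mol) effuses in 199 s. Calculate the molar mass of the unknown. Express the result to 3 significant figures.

By Graham's law, t_X/t_O₃ = √(M_X/M_O₃).
122/199 = 0.6131 = √(M_X/48.00)
M_X = 48.00 × 0.6131² = 48.00 × 0.3758 = 18.0 g/mol

18.0 g/mol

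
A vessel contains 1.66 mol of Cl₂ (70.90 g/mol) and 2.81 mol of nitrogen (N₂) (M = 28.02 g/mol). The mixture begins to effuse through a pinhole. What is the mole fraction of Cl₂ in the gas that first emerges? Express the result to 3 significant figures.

0.271

The effusion rate of species i is ∝ p_i/√M_i ∝ n_i/√M_i.
x_Cl₂(eff) = (n_Cl₂/√M_Cl₂) / (n_Cl₂/√M_Cl₂ + n_N₂/√M_N₂)
= (1.66/√70.90) / (1.66/√70.90 + 2.81/√28.02) = 0.1971/(0.1971 + 0.5309) = 0.271.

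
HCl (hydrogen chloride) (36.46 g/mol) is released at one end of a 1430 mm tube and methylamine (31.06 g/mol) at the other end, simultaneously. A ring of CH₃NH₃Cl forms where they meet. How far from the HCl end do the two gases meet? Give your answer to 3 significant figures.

686 mm

The fronts meet when d_HCl + d_CH₃NH₂ = L with d_HCl/d_CH₃NH₂ = √(M_CH₃NH₂/M_HCl) (Graham's law). Here √(M_CH₃NH₂/M_HCl) = √(31.06/36.46) = 0.9230.
With d_HCl + d_CH₃NH₂ = 1430 mm, d_CH₃NH₂ = 1430/(1 + 0.9230) = 743.6 mm.
d_HCl = 1430 − 743.6 = 686 mm.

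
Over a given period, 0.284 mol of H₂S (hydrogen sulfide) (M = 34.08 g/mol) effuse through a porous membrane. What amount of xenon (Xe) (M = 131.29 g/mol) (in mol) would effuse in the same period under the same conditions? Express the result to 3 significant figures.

Graham's law gives rate_Xe/rate_H₂S = √(M_H₂S/M_Xe) = √(34.08/131.29) = √0.2596 = 0.5095.
So the amount for Xe is 0.284 × 0.5095 = 0.145 mol.

0.145 mol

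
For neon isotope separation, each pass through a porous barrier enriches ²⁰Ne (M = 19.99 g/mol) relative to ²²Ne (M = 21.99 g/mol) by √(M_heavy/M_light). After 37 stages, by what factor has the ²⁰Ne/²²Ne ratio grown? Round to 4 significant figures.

5.836

Overall factor = α^37 with α = √(21.99/19.99), i.e. (21.99/19.99)^(37/2).
= 1.10005^(37/2) = 5.836.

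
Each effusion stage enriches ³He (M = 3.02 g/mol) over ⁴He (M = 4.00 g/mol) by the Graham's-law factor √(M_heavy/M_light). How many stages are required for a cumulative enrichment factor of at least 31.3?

25

Per stage α = (4.00/3.02)^(1/2) = 1.32450^0.5, giving ln α = 0.1405.
Need α^N ≥ 31.3 ⇒ N ≥ ln(31.3) / ln α = 3.444 / 0.1405 = 24.51.
Rounding up, N = 25 stages.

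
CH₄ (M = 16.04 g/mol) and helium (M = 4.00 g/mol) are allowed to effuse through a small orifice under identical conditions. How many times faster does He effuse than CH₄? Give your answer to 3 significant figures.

2.00

By Graham's law, rate_He/rate_CH₄ = √(M_CH₄/M_He) = √(16.04/4.00) = √4.010 = 2.00.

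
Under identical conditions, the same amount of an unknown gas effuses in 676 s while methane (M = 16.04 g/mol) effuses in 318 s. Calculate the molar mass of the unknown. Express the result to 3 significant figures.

Using Graham's law: t_X/t_CH₄ = √(M_X/M_CH₄).
676/318 = 2.126 = √(M_X/16.04)
M_X = 16.04 × 2.126² = 16.04 × 4.519 = 72.5 g/mol

72.5 g/mol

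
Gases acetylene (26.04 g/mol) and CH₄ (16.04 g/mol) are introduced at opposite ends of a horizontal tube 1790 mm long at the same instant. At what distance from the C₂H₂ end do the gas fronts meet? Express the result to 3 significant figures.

787 mm

Distances travelled in equal time are proportional to diffusion rates, so d_C₂H₂/d_CH₄ = √(M_CH₄/M_C₂H₂) = √(16.04/26.04) = 0.7848.
With d_C₂H₂ + d_CH₄ = 1790 mm, d_CH₄ = 1790/(1 + 0.7848) = 1003 mm.
d_C₂H₂ = 1790 − 1003 = 787 mm.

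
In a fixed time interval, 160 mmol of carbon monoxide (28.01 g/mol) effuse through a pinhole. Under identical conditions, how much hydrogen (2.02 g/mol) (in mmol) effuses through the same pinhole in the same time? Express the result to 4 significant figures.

From Graham's law, rate_H₂/rate_CO = √(M_CO/M_H₂) = √(28.01/2.02) = √13.87 = 3.724.
So the amount for H₂ is 160 × 3.724 = 595.8 mmol.

595.8 mmol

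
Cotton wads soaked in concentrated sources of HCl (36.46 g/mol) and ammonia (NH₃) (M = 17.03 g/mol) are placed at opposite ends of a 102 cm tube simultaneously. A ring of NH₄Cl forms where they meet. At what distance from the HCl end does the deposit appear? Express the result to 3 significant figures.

In equal time, each gas travels a distance ∝ its rate ∝ 1/√M, so d_HCl/d_NH₃ = √(M_NH₃/M_HCl) = √(17.03/36.46) = 0.6834.
With d_HCl + d_NH₃ = 102 cm, d_NH₃ = 102/(1 + 0.6834) = 60.59 cm.
d_HCl = 102 − 60.59 = 41.4 cm.

41.4 cm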